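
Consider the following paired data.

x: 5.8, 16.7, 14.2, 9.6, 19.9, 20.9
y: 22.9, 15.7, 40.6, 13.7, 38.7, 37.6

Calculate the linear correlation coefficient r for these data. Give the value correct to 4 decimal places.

0.5613

n = 6, Σx = 87.1, Σy = 169.2, Σx² = 1439.15, Σy² = 5518.4, Σxy = 2659.02
nΣxy − ΣxΣy = 15954.12 − 14737.32 = 1216.8
nΣx² − (Σx)² = 8634.9 − 7586.41 = 1048.49; nΣy² − (Σy)² = 33110.4 − 28628.64 = 4481.76
r = 1216.8 / √(1048.49 × 4481.76) = 1216.8 / 2167.7363 ≈ 0.5613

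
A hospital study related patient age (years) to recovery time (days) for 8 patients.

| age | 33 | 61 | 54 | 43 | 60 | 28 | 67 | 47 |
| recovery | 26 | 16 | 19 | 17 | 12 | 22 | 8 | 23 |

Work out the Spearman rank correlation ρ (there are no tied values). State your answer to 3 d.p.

Rank age: 2, 7, 5, 3, 6, 1, 8, 4
Rank recovery: 8, 3, 5, 4, 2, 6, 1, 7
d = rank(age) − rank(recovery): -6, 4, 0, -1, 4, -5, 7, -3; Σd² = 152
ρ = 1 − 6Σd² / [n(n²−1)] = 1 − 6×152 / (8×63) = 1 − 912/504 ≈ -0.810

-0.810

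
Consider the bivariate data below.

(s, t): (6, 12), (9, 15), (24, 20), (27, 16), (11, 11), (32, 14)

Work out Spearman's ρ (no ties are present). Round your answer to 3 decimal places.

0.371

Rank s: 1, 2, 4, 5, 3, 6
Rank t: 2, 4, 6, 5, 1, 3
d = rank(s) − rank(t): -1, -2, -2, 0, 2, 3; Σd² = 22
ρ = 1 − 6Σd² / [n(n²−1)] = 1 − 6×22 / (6×35) = 1 − 132/210 ≈ 0.371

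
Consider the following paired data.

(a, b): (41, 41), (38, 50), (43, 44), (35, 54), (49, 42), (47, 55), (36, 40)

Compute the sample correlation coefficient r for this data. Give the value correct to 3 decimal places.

n = 7, Σa = 289, Σb = 326, Σa² = 12105, Σb² = 15422, Σab = 13446
nΣab − ΣaΣb = 94122 − 94214 = -92
nΣa² − (Σa)² = 84735 − 83521 = 1214; nΣb² − (Σb)² = 107954 − 106276 = 1678
r = -92 / √(1214 × 1678) = -92 / 1427.2673 ≈ -0.064

-0.064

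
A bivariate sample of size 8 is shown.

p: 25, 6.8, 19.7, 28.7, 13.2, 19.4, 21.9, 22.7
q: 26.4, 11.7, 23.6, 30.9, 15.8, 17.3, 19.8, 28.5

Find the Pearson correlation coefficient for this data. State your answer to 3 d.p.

0.906

n = 8, Σp = 157.4, Σq = 174, Σp² = 3428.52, Σq² = 4098.84, Σpq = 3716.06
nΣpq − ΣpΣq = 29728.48 − 27387.6 = 2340.88
nΣp² − (Σp)² = 27428.16 − 24774.76 = 2653.4; nΣq² − (Σq)² = 32790.72 − 30276 = 2514.72
r = 2340.88 / √(2653.4 × 2514.72) = 2340.88 / 2583.1295 ≈ 0.906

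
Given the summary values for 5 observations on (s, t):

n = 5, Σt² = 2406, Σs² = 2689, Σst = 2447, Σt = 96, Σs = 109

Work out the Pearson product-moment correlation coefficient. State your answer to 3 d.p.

0.844

r = (nΣst − ΣsΣt) / √[(nΣs² − (Σs)²)(nΣt² − (Σt)²)]
Numerator: 5×2447 − 109×96 = 1771
Denominator: √[(13445 − 11881)(12030 − 9216)] = √[1564 × 2814] = 2097.8789
r = 1771 / 2097.8789 ≈ 0.844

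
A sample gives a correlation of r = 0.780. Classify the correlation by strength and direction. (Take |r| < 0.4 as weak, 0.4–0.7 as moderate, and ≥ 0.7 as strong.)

r = 0.780 > 0 so the relationship is positive.
|r| = 0.780, which falls in the strong range.

strong positive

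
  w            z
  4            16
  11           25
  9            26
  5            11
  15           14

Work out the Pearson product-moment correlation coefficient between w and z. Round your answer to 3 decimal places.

0.235

n = 5, Σw = 44, Σz = 92, Σw² = 468, Σz² = 1874, Σwz = 838
nΣwz − ΣwΣz = 4190 − 4048 = 142
nΣw² − (Σw)² = 2340 − 1936 = 404; nΣz² − (Σz)² = 9370 − 8464 = 906
r = 142 / √(404 × 906) = 142 / 604.9992 ≈ 0.235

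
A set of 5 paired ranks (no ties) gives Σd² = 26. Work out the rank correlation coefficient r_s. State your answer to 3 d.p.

-0.300

ρ = 1 − 6Σd² / [n(n²−1)] = 1 − 6×26 / (5×24)
  = 1 − 156/120 = 1 − 1.3000 ≈ -0.300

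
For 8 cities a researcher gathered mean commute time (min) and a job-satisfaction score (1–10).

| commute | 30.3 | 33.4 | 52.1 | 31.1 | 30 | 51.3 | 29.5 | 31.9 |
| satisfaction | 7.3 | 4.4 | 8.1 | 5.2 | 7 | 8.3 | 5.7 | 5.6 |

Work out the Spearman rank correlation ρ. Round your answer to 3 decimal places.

Rank commute: 3, 6, 8, 4, 2, 7, 1, 5
Rank satisfaction: 6, 1, 7, 2, 5, 8, 4, 3
d = rank(commute) − rank(satisfaction): -3, 5, 1, 2, -3, -1, -3, 2; Σd² = 62
ρ = 1 − 6Σd² / [n(n²−1)] = 1 − 6×62 / (8×63) = 1 − 372/504 ≈ 0.262

0.262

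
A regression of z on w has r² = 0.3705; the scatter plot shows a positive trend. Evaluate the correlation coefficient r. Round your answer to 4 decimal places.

|r| = √0.3705 = 0.6087
The association is positive, so r = 0.6087.

0.6087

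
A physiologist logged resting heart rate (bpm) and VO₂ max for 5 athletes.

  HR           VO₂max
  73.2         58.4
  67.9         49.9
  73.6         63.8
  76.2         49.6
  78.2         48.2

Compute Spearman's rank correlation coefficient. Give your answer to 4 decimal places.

-0.6000

Rank HR: 2, 1, 3, 4, 5
Rank VO₂max: 4, 3, 5, 2, 1
d = rank(HR) − rank(VO₂max): -2, -2, -2, 2, 4; Σd² = 32
ρ = 1 − 6Σd² / [n(n²−1)] = 1 − 6×32 / (5×24) = 1 − 192/120 ≈ -0.6000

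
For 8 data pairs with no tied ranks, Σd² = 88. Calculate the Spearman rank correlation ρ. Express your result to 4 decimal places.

-0.0476

ρ = 1 − 6Σd² / [n(n²−1)] = 1 − 6×88 / (8×63)
  = 1 − 528/504 = 1 − 1.04762 ≈ -0.0476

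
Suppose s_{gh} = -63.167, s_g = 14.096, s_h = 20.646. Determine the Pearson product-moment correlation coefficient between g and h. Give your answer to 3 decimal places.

-0.217

r = Cov(g,h) / (s_g · s_h) = -63.167 / (14.096 × 20.646)
  = -63.167 / 291.0260 ≈ -0.217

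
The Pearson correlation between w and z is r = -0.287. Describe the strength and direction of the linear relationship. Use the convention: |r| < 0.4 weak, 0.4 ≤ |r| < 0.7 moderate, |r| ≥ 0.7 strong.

weak negative

r = -0.287 < 0 so the relationship is negative.
|r| = 0.287, which falls in the weak range.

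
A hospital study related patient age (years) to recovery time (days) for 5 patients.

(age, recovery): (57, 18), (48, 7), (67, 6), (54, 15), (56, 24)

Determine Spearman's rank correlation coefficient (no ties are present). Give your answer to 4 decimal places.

Rank age: 4, 1, 5, 2, 3
Rank recovery: 4, 2, 1, 3, 5
d = rank(age) − rank(recovery): 0, -1, 4, -1, -2; Σd² = 22
ρ = 1 − 6Σd² / [n(n²−1)] = 1 − 6×22 / (5×24) = 1 − 132/120 ≈ -0.1000

-0.1000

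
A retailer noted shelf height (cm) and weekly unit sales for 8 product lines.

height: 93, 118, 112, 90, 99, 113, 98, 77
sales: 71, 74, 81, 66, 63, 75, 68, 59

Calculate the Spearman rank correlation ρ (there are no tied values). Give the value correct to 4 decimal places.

Rank height: 3, 8, 6, 2, 5, 7, 4, 1
Rank sales: 5, 6, 8, 3, 2, 7, 4, 1
d = rank(height) − rank(sales): -2, 2, -2, -1, 3, 0, 0, 0; Σd² = 22
ρ = 1 − 6Σd² / [n(n²−1)] = 1 − 6×22 / (8×63) = 1 − 132/504 ≈ 0.7381

0.7381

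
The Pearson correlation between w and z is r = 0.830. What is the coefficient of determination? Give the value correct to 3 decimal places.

0.689

r² = (0.830)² = 0.689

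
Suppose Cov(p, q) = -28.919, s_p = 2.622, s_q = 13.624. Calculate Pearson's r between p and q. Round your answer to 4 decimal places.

r = Cov(p,q) / (s_p · s_q) = -28.919 / (2.622 × 13.624)
  = -28.919 / 35.7221 ≈ -0.8096

-0.8096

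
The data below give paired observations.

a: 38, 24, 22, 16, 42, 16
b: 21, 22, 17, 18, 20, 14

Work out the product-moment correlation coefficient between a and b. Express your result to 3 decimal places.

n = 6, Σa = 158, Σb = 112, Σa² = 4780, Σb² = 2134, Σab = 3052
nΣab − ΣaΣb = 18312 − 17696 = 616
nΣa² − (Σa)² = 28680 − 24964 = 3716; nΣb² − (Σb)² = 12804 − 12544 = 260
r = 616 / √(3716 × 260) = 616 / 982.9344 ≈ 0.627

0.627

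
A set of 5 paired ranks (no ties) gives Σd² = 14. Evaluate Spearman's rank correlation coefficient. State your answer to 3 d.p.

0.300

ρ = 1 − 6Σd² / [n(n²−1)] = 1 − 6×14 / (5×24)
  = 1 − 84/120 = 1 − 0.7000 ≈ 0.300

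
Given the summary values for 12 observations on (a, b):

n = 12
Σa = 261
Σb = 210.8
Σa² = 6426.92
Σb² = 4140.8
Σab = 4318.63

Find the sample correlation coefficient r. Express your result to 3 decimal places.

-0.465

r = (nΣab − ΣaΣb) / √[(nΣa² − (Σa)²)(nΣb² − (Σb)²)]
Numerator: 12×4318.63 − 261×210.8 = -3195.24
Denominator: √[(77123.04 − 68121)(49689.6 − 44436.64)] = √[9002.04 × 5252.96] = 6876.5803
r = -3195.24 / 6876.5803 ≈ -0.465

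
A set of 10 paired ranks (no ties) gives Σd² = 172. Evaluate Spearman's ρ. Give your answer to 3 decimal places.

-0.042

ρ = 1 − 6Σd² / [n(n²−1)] = 1 − 6×172 / (10×99)
  = 1 − 1032/990 = 1 − 1.0424 ≈ -0.042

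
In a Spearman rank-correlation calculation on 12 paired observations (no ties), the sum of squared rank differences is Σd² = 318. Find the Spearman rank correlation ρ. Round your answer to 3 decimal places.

ρ = 1 − 6Σd² / [n(n²−1)] = 1 − 6×318 / (12×143)
  = 1 − 1908/1716 = 1 − 1.1119 ≈ -0.112

-0.112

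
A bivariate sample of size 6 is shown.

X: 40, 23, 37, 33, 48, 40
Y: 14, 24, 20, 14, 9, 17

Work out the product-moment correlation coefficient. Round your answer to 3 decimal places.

n = 6, ΣX = 221, ΣY = 98, ΣX² = 8491, ΣY² = 1738, ΣXY = 3426
nΣXY − ΣXΣY = 20556 − 21658 = -1102
nΣX² − (ΣX)² = 50946 − 48841 = 2105; nΣY² − (ΣY)² = 10428 − 9604 = 824
r = -1102 / √(2105 × 824) = -1102 / 1317.0118 ≈ -0.837

-0.837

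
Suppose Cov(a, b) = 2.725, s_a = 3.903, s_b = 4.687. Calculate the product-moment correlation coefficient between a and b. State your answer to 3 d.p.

0.149

r = Cov(a,b) / (s_a · s_b) = 2.725 / (3.903 × 4.687)
  = 2.725 / 18.2934 ≈ 0.149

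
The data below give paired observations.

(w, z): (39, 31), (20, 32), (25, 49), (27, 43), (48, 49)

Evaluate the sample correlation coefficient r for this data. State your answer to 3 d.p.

0.247

n = 5, Σw = 159, Σz = 204, Σw² = 5579, Σz² = 8636, Σwz = 6587
nΣwz − ΣwΣz = 32935 − 32436 = 499
nΣw² − (Σw)² = 27895 − 25281 = 2614; nΣz² − (Σz)² = 43180 − 41616 = 1564
r = 499 / √(2614 × 1564) = 499 / 2021.9535 ≈ 0.247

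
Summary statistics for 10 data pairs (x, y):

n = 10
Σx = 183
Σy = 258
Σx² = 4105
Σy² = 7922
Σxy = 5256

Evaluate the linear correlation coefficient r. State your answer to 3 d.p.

r = (nΣxy − ΣxΣy) / √[(nΣx² − (Σx)²)(nΣy² − (Σy)²)]
Numerator: 10×5256 − 183×258 = 5346
Denominator: √[(41050 − 33489)(79220 − 66564)] = √[7561 × 12656] = 9782.2296
r = 5346 / 9782.2296 ≈ 0.547

0.547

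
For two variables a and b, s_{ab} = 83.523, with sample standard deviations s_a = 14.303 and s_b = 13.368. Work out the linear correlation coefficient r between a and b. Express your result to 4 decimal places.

r = Cov(a,b) / (s_a · s_b) = 83.523 / (14.303 × 13.368)
  = 83.523 / 191.2025 ≈ 0.4368

0.4368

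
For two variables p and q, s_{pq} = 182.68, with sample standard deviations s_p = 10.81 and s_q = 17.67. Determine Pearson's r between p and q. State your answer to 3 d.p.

0.956

r = Cov(p,q) / (s_p · s_q) = 182.68 / (10.81 × 17.67)
  = 182.68 / 191.0127 ≈ 0.956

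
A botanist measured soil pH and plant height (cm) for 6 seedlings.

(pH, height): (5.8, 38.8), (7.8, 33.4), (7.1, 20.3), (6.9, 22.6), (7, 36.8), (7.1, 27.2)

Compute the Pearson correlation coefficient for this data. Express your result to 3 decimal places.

n = 6, Σx = 41.7, Σy = 179.1, Σx² = 291.91, Σy² = 5637.93, Σxy = 1236.35
nΣxy − ΣxΣy = 7418.1 − 7468.47 = -50.37
nΣx² − (Σx)² = 1751.46 − 1738.89 = 12.57; nΣy² − (Σy)² = 33827.58 − 32076.81 = 1750.77
r = -50.37 / √(12.57 × 1750.77) = -50.37 / 148.3482 ≈ -0.340

-0.340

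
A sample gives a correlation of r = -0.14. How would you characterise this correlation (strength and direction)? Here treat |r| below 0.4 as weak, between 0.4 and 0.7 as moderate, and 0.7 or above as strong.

weak negative

r = -0.14 < 0 so the relationship is negative.
|r| = 0.14, which falls in the weak range.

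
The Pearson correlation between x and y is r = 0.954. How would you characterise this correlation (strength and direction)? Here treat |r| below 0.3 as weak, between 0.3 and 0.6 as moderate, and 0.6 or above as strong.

r = 0.954 > 0 so the relationship is positive.
|r| = 0.954, which falls in the strong range.

strong positive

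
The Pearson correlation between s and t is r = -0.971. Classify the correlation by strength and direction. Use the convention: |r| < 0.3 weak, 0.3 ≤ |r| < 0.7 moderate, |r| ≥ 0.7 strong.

r = -0.971 < 0 so the relationship is negative.
|r| = 0.971, which falls in the strong range.

strong negative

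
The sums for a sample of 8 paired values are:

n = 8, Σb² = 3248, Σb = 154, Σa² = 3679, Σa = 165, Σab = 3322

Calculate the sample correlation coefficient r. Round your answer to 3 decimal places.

r = (nΣab − ΣaΣb) / √[(nΣa² − (Σa)²)(nΣb² − (Σb)²)]
Numerator: 8×3322 − 165×154 = 1166
Denominator: √[(29432 − 27225)(25984 − 23716)] = √[2207 × 2268] = 2237.2921
r = 1166 / 2237.2921 ≈ 0.521

0.521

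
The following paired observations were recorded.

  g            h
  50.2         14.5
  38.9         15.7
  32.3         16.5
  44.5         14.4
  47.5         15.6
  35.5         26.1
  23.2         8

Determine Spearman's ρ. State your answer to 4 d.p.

-0.1071

Rank g: 7, 4, 2, 5, 6, 3, 1
Rank h: 3, 5, 6, 2, 4, 7, 1
d = rank(g) − rank(h): 4, -1, -4, 3, 2, -4, 0; Σd² = 62
ρ = 1 − 6Σd² / [n(n²−1)] = 1 − 6×62 / (7×48) = 1 − 372/336 ≈ -0.1071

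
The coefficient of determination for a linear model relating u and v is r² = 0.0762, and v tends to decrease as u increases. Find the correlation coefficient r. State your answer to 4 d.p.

|r| = √0.0762 = 0.2760
The association is negative, so r = −0.2760.

-0.2760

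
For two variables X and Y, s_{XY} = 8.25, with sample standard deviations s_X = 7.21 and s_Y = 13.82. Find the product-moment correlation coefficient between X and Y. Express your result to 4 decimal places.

r = Cov(X,Y) / (s_X · s_Y) = 8.25 / (7.21 × 13.82)
  = 8.25 / 99.6422 ≈ 0.0828

0.0828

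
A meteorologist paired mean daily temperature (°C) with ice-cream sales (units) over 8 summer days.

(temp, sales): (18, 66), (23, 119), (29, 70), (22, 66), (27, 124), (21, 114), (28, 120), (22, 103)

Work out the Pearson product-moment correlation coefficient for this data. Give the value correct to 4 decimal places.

n = 8, Σx = 190, Σy = 782, Σx² = 4616, Σy² = 81154, Σxy = 18775
nΣxy − ΣxΣy = 150200 − 148580 = 1620
nΣx² − (Σx)² = 36928 − 36100 = 828; nΣy² − (Σy)² = 649232 − 611524 = 37708
r = 1620 / √(828 × 37708) = 1620 / 5587.6850 ≈ 0.2899

0.2899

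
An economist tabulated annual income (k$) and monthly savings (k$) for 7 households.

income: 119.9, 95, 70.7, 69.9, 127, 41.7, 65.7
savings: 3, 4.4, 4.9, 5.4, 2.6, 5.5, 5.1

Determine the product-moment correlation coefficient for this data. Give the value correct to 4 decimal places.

-0.9592

n = 7, Σx = 589.9, Σy = 30.9, Σx² = 55469.89, Σy² = 144.55, Σxy = 2396.21
nΣxy − ΣxΣy = 16773.47 − 18227.91 = -1454.44
nΣx² − (Σx)² = 388289.23 − 347982.01 = 40307.22; nΣy² − (Σy)² = 1011.85 − 954.81 = 57.04
r = -1454.44 / √(40307.22 × 57.04) = -1454.44 / 1516.2862 ≈ -0.9592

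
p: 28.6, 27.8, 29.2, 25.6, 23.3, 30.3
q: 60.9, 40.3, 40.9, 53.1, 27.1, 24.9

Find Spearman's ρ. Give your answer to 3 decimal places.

Rank p: 4, 3, 5, 2, 1, 6
Rank q: 6, 3, 4, 5, 2, 1
d = rank(p) − rank(q): -2, 0, 1, -3, -1, 5; Σd² = 40
ρ = 1 − 6Σd² / [n(n²−1)] = 1 − 6×40 / (6×35) = 1 − 240/210 ≈ -0.143

-0.143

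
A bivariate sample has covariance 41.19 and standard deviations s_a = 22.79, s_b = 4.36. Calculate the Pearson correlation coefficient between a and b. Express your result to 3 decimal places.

0.415

r = Cov(a,b) / (s_a · s_b) = 41.19 / (22.79 × 4.36)
  = 41.19 / 99.3644 ≈ 0.415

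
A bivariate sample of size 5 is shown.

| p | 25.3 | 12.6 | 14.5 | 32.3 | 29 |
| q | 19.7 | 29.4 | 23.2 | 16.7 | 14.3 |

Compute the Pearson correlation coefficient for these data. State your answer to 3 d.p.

-0.914

n = 5, Σp = 113.7, Σq = 103.3, Σp² = 2893.39, Σq² = 2274.07, Σpq = 2159.36
nΣpq − ΣpΣq = 10796.8 − 11745.21 = -948.41
nΣp² − (Σp)² = 14466.95 − 12927.69 = 1539.26; nΣq² − (Σq)² = 11370.35 − 10670.89 = 699.46
r = -948.41 / √(1539.26 × 699.46) = -948.41 / 1037.6178 ≈ -0.914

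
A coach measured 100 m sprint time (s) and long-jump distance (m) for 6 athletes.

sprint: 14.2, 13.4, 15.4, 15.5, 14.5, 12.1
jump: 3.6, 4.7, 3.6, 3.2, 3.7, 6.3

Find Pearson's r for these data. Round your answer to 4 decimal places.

n = 6, Σx = 85.1, Σy = 25.1, Σx² = 1215.27, Σy² = 111.63, Σxy = 349.02
nΣxy − ΣxΣy = 2094.12 − 2136.01 = -41.89
nΣx² − (Σx)² = 7291.62 − 7242.01 = 49.61; nΣy² − (Σy)² = 669.78 − 630.01 = 39.77
r = -41.89 / √(49.61 × 39.77) = -41.89 / 44.4183 ≈ -0.9431

-0.9431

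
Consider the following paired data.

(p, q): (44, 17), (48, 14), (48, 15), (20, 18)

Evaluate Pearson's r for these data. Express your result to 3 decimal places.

n = 4, Σp = 160, Σq = 64, Σp² = 6944, Σq² = 1034, Σpq = 2500
nΣpq − ΣpΣq = 10000 − 10240 = -240
nΣp² − (Σp)² = 27776 − 25600 = 2176; nΣq² − (Σq)² = 4136 − 4096 = 40
r = -240 / √(2176 × 40) = -240 / 295.0254 ≈ -0.813

-0.813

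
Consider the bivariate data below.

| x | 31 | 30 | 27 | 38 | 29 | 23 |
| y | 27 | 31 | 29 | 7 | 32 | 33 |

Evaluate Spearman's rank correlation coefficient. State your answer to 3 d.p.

-0.829

Rank x: 5, 4, 2, 6, 3, 1
Rank y: 2, 4, 3, 1, 5, 6
d = rank(x) − rank(y): 3, 0, -1, 5, -2, -5; Σd² = 64
ρ = 1 − 6Σd² / [n(n²−1)] = 1 − 6×64 / (6×35) = 1 − 384/210 ≈ -0.829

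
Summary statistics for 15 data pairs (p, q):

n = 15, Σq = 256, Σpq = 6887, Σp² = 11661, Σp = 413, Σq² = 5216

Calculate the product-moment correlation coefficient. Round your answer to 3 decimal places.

-0.326

r = (nΣpq − ΣpΣq) / √[(nΣp² − (Σp)²)(nΣq² − (Σq)²)]
Numerator: 15×6887 − 413×256 = -2423
Denominator: √[(174915 − 170569)(78240 − 65536)] = √[4346 × 12704] = 7430.4498
r = -2423 / 7430.4498 ≈ -0.326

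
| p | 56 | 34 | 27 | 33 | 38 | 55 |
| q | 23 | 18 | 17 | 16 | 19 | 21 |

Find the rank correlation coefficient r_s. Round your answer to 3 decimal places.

0.943

Rank p: 6, 3, 1, 2, 4, 5
Rank q: 6, 3, 2, 1, 4, 5
d = rank(p) − rank(q): 0, 0, -1, 1, 0, 0; Σd² = 2
ρ = 1 − 6Σd² / [n(n²−1)] = 1 − 6×2 / (6×35) = 1 − 12/210 ≈ 0.943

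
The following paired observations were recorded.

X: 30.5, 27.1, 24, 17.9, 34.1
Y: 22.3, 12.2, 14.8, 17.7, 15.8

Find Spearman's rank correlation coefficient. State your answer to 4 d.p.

0.1000

Rank X: 4, 3, 2, 1, 5
Rank Y: 5, 1, 2, 4, 3
d = rank(X) − rank(Y): -1, 2, 0, -3, 2; Σd² = 18
ρ = 1 − 6Σd² / [n(n²−1)] = 1 − 6×18 / (5×24) = 1 − 108/120 ≈ 0.1000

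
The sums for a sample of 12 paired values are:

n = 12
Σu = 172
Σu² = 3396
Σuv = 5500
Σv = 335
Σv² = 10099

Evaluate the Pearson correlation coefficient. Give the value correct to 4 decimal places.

r = (nΣuv − ΣuΣv) / √[(nΣu² − (Σu)²)(nΣv² − (Σv)²)]
Numerator: 12×5500 − 172×335 = 8380
Denominator: √[(40752 − 29584)(121188 − 112225)] = √[11168 × 8963] = 10004.9380
r = 8380 / 10004.9380 ≈ 0.8376

0.8376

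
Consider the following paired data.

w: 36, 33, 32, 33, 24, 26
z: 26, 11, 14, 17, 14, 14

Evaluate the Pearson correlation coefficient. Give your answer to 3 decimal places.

n = 6, Σw = 184, Σz = 96, Σw² = 5750, Σz² = 1674, Σwz = 3008
nΣwz − ΣwΣz = 18048 − 17664 = 384
nΣw² − (Σw)² = 34500 − 33856 = 644; nΣz² − (Σz)² = 10044 − 9216 = 828
r = 384 / √(644 × 828) = 384 / 730.2274 ≈ 0.526

0.526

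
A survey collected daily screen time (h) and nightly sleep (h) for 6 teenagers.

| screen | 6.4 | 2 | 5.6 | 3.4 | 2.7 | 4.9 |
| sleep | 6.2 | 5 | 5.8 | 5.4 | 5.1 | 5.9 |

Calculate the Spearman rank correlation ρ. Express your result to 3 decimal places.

0.943

Rank screen: 6, 1, 5, 3, 2, 4
Rank sleep: 6, 1, 4, 3, 2, 5
d = rank(screen) − rank(sleep): 0, 0, 1, 0, 0, -1; Σd² = 2
ρ = 1 − 6Σd² / [n(n²−1)] = 1 − 6×2 / (6×35) = 1 − 12/210 ≈ 0.943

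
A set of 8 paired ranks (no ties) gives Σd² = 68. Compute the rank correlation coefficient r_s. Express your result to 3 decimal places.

0.190

ρ = 1 − 6Σd² / [n(n²−1)] = 1 − 6×68 / (8×63)
  = 1 − 408/504 = 1 − 0.8095 ≈ 0.190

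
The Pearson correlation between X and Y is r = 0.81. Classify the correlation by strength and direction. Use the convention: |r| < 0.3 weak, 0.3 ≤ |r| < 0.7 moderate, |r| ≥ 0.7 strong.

strong positive

r = 0.81 > 0 so the relationship is positive.
|r| = 0.81, which falls in the strong range.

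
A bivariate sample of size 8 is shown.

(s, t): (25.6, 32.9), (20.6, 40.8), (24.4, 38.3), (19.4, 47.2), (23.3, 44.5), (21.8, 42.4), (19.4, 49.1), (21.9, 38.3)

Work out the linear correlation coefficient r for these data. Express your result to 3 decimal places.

-0.816

n = 8, Σs = 176.4, Σt = 333.5, Σs² = 3925.54, Σt² = 14097.49, Σst = 7285.4
nΣst − ΣsΣt = 58283.2 − 58829.4 = -546.2
nΣs² − (Σs)² = 31404.32 − 31116.96 = 287.36; nΣt² − (Σt)² = 112779.92 − 111222.25 = 1557.67
r = -546.2 / √(287.36 × 1557.67) = -546.2 / 669.0382 ≈ -0.816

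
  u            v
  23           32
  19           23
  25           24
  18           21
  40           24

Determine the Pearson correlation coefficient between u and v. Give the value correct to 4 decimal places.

n = 5, Σu = 125, Σv = 124, Σu² = 3439, Σv² = 3146, Σuv = 3111
nΣuv − ΣuΣv = 15555 − 15500 = 55
nΣu² − (Σu)² = 17195 − 15625 = 1570; nΣv² − (Σv)² = 15730 − 15376 = 354
r = 55 / √(1570 × 354) = 55 / 745.5065 ≈ 0.0738

0.0738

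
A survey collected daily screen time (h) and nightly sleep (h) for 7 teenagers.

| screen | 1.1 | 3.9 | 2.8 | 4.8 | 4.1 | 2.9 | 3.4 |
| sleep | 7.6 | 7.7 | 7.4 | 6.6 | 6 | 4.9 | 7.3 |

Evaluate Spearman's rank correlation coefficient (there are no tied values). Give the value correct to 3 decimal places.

-0.321

Rank screen: 1, 5, 2, 7, 6, 3, 4
Rank sleep: 6, 7, 5, 3, 2, 1, 4
d = rank(screen) − rank(sleep): -5, -2, -3, 4, 4, 2, 0; Σd² = 74
ρ = 1 − 6Σd² / [n(n²−1)] = 1 − 6×74 / (7×48) = 1 − 444/336 ≈ -0.321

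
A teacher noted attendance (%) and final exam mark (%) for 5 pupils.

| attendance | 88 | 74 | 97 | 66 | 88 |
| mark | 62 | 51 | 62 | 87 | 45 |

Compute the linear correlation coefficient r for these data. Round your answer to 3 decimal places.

-0.517

n = 5, Σx = 413, Σy = 307, Σx² = 34729, Σy² = 19883, Σxy = 24946
nΣxy − ΣxΣy = 124730 − 126791 = -2061
nΣx² − (Σx)² = 173645 − 170569 = 3076; nΣy² − (Σy)² = 99415 − 94249 = 5166
r = -2061 / √(3076 × 5166) = -2061 / 3986.3036 ≈ -0.517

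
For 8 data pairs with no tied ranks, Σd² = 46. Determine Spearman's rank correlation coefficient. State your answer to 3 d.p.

0.452

ρ = 1 − 6Σd² / [n(n²−1)] = 1 − 6×46 / (8×63)
  = 1 − 276/504 = 1 − 0.5476 ≈ 0.452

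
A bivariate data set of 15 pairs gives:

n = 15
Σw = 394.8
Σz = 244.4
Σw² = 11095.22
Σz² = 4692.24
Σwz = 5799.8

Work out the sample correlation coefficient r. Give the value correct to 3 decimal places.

r = (nΣwz − ΣwΣz) / √[(nΣw² − (Σw)²)(nΣz² − (Σz)²)]
Numerator: 15×5799.8 − 394.8×244.4 = -9492.12
Denominator: √[(166428.3 − 155867.04)(70383.6 − 59731.36)] = √[10561.26 × 10652.24] = 10606.6525
r = -9492.12 / 10606.6525 ≈ -0.895

-0.895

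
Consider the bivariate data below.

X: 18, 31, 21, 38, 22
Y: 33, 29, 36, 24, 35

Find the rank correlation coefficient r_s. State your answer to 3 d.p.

Rank X: 1, 4, 2, 5, 3
Rank Y: 3, 2, 5, 1, 4
d = rank(X) − rank(Y): -2, 2, -3, 4, -1; Σd² = 34
ρ = 1 − 6Σd² / [n(n²−1)] = 1 − 6×34 / (5×24) = 1 − 204/120 ≈ -0.700

-0.700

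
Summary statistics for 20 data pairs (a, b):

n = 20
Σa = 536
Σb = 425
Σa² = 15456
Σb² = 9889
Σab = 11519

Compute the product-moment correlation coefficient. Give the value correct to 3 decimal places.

r = (nΣab − ΣaΣb) / √[(nΣa² − (Σa)²)(nΣb² − (Σb)²)]
Numerator: 20×11519 − 536×425 = 2580
Denominator: √[(309120 − 287296)(197780 − 180625)] = √[21824 × 17155] = 19349.1788
r = 2580 / 19349.1788 ≈ 0.133

0.133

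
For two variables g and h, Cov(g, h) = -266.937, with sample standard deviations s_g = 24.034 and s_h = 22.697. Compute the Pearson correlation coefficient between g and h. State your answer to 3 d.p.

-0.489

r = Cov(g,h) / (s_g · s_h) = -266.937 / (24.034 × 22.697)
  = -266.937 / 545.4997 ≈ -0.489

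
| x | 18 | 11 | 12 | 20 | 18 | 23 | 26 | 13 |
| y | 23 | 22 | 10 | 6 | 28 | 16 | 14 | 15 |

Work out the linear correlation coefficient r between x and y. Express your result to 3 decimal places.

n = 8, Σx = 141, Σy = 134, Σx² = 2687, Σy² = 2610, Σxy = 2327
nΣxy − ΣxΣy = 18616 − 18894 = -278
nΣx² − (Σx)² = 21496 − 19881 = 1615; nΣy² − (Σy)² = 20880 − 17956 = 2924
r = -278 / √(1615 × 2924) = -278 / 2173.0762 ≈ -0.128

-0.128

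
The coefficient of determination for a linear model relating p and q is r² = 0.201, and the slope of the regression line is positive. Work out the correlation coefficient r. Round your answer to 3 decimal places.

|r| = √0.201 = 0.448
The association is positive, so r = 0.448.

0.448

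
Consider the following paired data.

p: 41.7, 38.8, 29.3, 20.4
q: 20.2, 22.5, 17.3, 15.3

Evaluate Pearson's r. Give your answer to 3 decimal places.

n = 4, Σp = 130.2, Σq = 75.3, Σp² = 4518.98, Σq² = 1447.67, Σpq = 2534.35
nΣpq − ΣpΣq = 10137.4 − 9804.06 = 333.34
nΣp² − (Σp)² = 18075.92 − 16952.04 = 1123.88; nΣq² − (Σq)² = 5790.68 − 5670.09 = 120.59
r = 333.34 / √(1123.88 × 120.59) = 333.34 / 368.1422 ≈ 0.905

0.905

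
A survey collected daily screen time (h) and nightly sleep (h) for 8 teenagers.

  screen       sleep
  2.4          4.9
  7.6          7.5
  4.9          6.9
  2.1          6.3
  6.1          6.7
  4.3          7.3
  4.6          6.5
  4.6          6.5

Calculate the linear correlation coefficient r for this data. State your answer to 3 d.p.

0.725

n = 8, Σx = 36.6, Σy = 52.6, Σx² = 189.96, Σy² = 350.24, Σxy = 247.86
nΣxy − ΣxΣy = 1982.88 − 1925.16 = 57.72
nΣx² − (Σx)² = 1519.68 − 1339.56 = 180.12; nΣy² − (Σy)² = 2801.92 − 2766.76 = 35.16
r = 57.72 / √(180.12 × 35.16) = 57.72 / 79.5803 ≈ 0.725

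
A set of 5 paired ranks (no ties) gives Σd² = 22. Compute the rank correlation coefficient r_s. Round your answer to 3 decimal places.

-0.100

ρ = 1 − 6Σd² / [n(n²−1)] = 1 − 6×22 / (5×24)
  = 1 − 132/120 = 1 − 1.1000 ≈ -0.100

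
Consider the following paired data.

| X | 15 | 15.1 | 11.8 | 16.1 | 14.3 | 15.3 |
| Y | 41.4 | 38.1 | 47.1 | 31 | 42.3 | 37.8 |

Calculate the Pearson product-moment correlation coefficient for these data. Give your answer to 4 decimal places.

-0.8944

n = 6, ΣX = 87.6, ΣY = 237.7, ΣX² = 1290.04, ΣY² = 9563.11, ΣXY = 3434.42
nΣXY − ΣXΣY = 20606.52 − 20822.52 = -216
nΣX² − (ΣX)² = 7740.24 − 7673.76 = 66.48; nΣY² − (ΣY)² = 57378.66 − 56501.29 = 877.37
r = -216 / √(66.48 × 877.37) = -216 / 241.5110 ≈ -0.8944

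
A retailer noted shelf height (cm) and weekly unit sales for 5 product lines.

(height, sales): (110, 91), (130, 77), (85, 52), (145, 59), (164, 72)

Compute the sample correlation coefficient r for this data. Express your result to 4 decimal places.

0.1578

n = 5, Σx = 634, Σy = 351, Σx² = 84146, Σy² = 25579, Σxy = 44803
nΣxy − ΣxΣy = 224015 − 222534 = 1481
nΣx² − (Σx)² = 420730 − 401956 = 18774; nΣy² − (Σy)² = 127895 − 123201 = 4694
r = 1481 / √(18774 × 4694) = 1481 / 9387.5000 ≈ 0.1578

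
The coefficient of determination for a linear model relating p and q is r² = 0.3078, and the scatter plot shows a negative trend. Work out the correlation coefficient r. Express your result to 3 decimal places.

|r| = √0.3078 = 0.555
The association is negative, so r = −0.555.

-0.555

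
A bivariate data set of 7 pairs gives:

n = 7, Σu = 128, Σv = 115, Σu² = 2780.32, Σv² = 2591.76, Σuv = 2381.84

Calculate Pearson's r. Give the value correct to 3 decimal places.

0.502

r = (nΣuv − ΣuΣv) / √[(nΣu² − (Σu)²)(nΣv² − (Σv)²)]
Numerator: 7×2381.84 − 128×115 = 1952.88
Denominator: √[(19462.24 − 16384)(18142.32 − 13225)] = √[3078.24 × 4917.32] = 3890.5901
r = 1952.88 / 3890.5901 ≈ 0.502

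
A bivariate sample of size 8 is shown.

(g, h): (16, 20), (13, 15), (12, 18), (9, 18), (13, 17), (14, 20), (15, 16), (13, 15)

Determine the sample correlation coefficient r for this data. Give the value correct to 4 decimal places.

0.1577

n = 8, Σg = 105, Σh = 139, Σg² = 1409, Σh² = 2443, Σgh = 1829
nΣgh − ΣgΣh = 14632 − 14595 = 37
nΣg² − (Σg)² = 11272 − 11025 = 247; nΣh² − (Σh)² = 19544 − 19321 = 223
r = 37 / √(247 × 223) = 37 / 234.6934 ≈ 0.1577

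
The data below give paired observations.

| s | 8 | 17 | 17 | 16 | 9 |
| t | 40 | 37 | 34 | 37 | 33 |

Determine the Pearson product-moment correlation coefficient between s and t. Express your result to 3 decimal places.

n = 5, Σs = 67, Σt = 181, Σs² = 979, Σt² = 6583, Σst = 2416
nΣst − ΣsΣt = 12080 − 12127 = -47
nΣs² − (Σs)² = 4895 − 4489 = 406; nΣt² − (Σt)² = 32915 − 32761 = 154
r = -47 / √(406 × 154) = -47 / 250.0480 ≈ -0.188

-0.188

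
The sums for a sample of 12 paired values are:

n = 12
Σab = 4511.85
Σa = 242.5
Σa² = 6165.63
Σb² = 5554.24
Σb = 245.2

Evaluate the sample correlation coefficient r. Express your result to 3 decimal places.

-0.534

r = (nΣab − ΣaΣb) / √[(nΣa² − (Σa)²)(nΣb² − (Σb)²)]
Numerator: 12×4511.85 − 242.5×245.2 = -5318.8
Denominator: √[(73987.56 − 58806.25)(66650.88 − 60123.04)] = √[15181.31 × 6527.84] = 9954.9567
r = -5318.8 / 9954.9567 ≈ -0.534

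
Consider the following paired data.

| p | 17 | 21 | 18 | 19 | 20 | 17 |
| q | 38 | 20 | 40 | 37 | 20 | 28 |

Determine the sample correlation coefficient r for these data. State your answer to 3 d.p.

-0.685

n = 6, Σp = 112, Σq = 183, Σp² = 2104, Σq² = 5997, Σpq = 3365
nΣpq − ΣpΣq = 20190 − 20496 = -306
nΣp² − (Σp)² = 12624 − 12544 = 80; nΣq² − (Σq)² = 35982 − 33489 = 2493
r = -306 / √(80 × 2493) = -306 / 446.5871 ≈ -0.685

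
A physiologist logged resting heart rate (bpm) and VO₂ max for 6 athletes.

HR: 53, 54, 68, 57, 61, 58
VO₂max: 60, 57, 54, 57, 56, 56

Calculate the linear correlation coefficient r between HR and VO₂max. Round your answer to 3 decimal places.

n = 6, Σx = 351, Σy = 340, Σx² = 20683, Σy² = 19286, Σxy = 19843
nΣxy − ΣxΣy = 119058 − 119340 = -282
nΣx² − (Σx)² = 124098 − 123201 = 897; nΣy² − (Σy)² = 115716 − 115600 = 116
r = -282 / √(897 × 116) = -282 / 322.5709 ≈ -0.874

-0.874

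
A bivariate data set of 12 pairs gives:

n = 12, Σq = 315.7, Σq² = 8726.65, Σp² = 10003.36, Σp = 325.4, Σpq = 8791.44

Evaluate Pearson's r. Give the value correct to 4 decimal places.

0.3273

r = (nΣpq − ΣpΣq) / √[(nΣp² − (Σp)²)(nΣq² − (Σq)²)]
Numerator: 12×8791.44 − 325.4×315.7 = 2768.5
Denominator: √[(120040.32 − 105885.16)(104719.8 − 99666.49)] = √[14155.16 × 5053.31] = 8457.5653
r = 2768.5 / 8457.5653 ≈ 0.3273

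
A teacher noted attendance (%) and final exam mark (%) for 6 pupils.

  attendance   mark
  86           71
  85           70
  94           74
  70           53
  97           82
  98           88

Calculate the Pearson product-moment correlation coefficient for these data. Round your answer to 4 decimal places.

0.9664

n = 6, Σx = 530, Σy = 438, Σx² = 47370, Σy² = 32694, Σxy = 39300
nΣxy − ΣxΣy = 235800 − 232140 = 3660
nΣx² − (Σx)² = 284220 − 280900 = 3320; nΣy² − (Σy)² = 196164 − 191844 = 4320
r = 3660 / √(3320 × 4320) = 3660 / 3787.1361 ≈ 0.9664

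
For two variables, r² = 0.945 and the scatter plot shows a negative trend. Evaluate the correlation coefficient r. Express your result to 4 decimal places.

-0.9721

|r| = √0.945 = 0.9721
The association is negative, so r = −0.9721.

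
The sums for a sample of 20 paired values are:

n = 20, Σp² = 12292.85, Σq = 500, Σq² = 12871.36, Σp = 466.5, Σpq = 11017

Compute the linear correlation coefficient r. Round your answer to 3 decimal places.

r = (nΣpq − ΣpΣq) / √[(nΣp² − (Σp)²)(nΣq² − (Σq)²)]
Numerator: 20×11017 − 466.5×500 = -12910
Denominator: √[(245857 − 217622.25)(257427.2 − 250000)] = √[28234.75 × 7427.2] = 14481.1994
r = -12910 / 14481.1994 ≈ -0.892

-0.892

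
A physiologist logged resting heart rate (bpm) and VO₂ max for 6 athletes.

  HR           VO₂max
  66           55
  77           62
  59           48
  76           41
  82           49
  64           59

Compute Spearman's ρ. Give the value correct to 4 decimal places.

Rank HR: 3, 5, 1, 4, 6, 2
Rank VO₂max: 4, 6, 2, 1, 3, 5
d = rank(HR) − rank(VO₂max): -1, -1, -1, 3, 3, -3; Σd² = 30
ρ = 1 − 6Σd² / [n(n²−1)] = 1 − 6×30 / (6×35) = 1 − 180/210 ≈ 0.1429

0.1429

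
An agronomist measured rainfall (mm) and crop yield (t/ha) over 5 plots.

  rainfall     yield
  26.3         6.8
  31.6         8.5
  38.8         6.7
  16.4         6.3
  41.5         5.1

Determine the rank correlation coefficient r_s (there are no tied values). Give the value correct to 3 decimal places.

-0.300

Rank rainfall: 2, 3, 4, 1, 5
Rank yield: 4, 5, 3, 2, 1
d = rank(rainfall) − rank(yield): -2, -2, 1, -1, 4; Σd² = 26
ρ = 1 − 6Σd² / [n(n²−1)] = 1 − 6×26 / (5×24) = 1 − 156/120 ≈ -0.300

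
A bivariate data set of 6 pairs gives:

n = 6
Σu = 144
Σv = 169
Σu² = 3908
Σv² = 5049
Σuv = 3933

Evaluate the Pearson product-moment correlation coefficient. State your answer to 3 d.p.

-0.340

r = (nΣuv − ΣuΣv) / √[(nΣu² − (Σu)²)(nΣv² − (Σv)²)]
Numerator: 6×3933 − 144×169 = -738
Denominator: √[(23448 − 20736)(30294 − 28561)] = √[2712 × 1733] = 2167.9244
r = -738 / 2167.9244 ≈ -0.340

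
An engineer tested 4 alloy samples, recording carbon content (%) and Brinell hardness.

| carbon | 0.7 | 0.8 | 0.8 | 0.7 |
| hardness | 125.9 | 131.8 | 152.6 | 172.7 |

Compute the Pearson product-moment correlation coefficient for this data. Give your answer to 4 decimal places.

-0.1924

n = 4, Σx = 3, Σy = 583, Σx² = 2.26, Σy² = 86334.1, Σxy = 436.54
nΣxy − ΣxΣy = 1746.16 − 1749 = -2.84
nΣx² − (Σx)² = 9.04 − 9 = 0.04; nΣy² − (Σy)² = 345336.4 − 339889 = 5447.4
r = -2.84 / √(0.04 × 5447.4) = -2.84 / 14.7613 ≈ -0.1924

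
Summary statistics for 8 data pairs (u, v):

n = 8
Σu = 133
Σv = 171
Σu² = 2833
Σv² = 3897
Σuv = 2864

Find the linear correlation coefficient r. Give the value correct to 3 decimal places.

0.054

r = (nΣuv − ΣuΣv) / √[(nΣu² − (Σu)²)(nΣv² − (Σv)²)]
Numerator: 8×2864 − 133×171 = 169
Denominator: √[(22664 − 17689)(31176 − 29241)] = √[4975 × 1935] = 3102.6803
r = 169 / 3102.6803 ≈ 0.054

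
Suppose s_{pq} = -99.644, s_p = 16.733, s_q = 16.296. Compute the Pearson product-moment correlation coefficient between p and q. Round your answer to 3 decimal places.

-0.365

r = Cov(p,q) / (s_p · s_q) = -99.644 / (16.733 × 16.296)
  = -99.644 / 272.6810 ≈ -0.365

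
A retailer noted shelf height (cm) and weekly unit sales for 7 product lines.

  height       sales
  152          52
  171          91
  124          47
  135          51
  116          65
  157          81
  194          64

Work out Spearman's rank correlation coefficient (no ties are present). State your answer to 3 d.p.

Rank height: 4, 6, 2, 3, 1, 5, 7
Rank sales: 3, 7, 1, 2, 5, 6, 4
d = rank(height) − rank(sales): 1, -1, 1, 1, -4, -1, 3; Σd² = 30
ρ = 1 − 6Σd² / [n(n²−1)] = 1 − 6×30 / (7×48) = 1 − 180/336 ≈ 0.464

0.464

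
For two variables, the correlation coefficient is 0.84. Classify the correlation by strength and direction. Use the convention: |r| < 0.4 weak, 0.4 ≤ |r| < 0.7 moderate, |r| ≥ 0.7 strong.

r = 0.84 > 0 so the relationship is positive.
|r| = 0.84, which falls in the strong range.

strong positive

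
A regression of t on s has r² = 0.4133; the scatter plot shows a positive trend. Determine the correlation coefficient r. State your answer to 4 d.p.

|r| = √0.4133 = 0.6429
The association is positive, so r = 0.6429.

0.6429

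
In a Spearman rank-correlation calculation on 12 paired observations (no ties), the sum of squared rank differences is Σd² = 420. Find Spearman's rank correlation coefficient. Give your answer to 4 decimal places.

ρ = 1 − 6Σd² / [n(n²−1)] = 1 − 6×420 / (12×143)
  = 1 − 2520/1716 = 1 − 1.46853 ≈ -0.4685

-0.4685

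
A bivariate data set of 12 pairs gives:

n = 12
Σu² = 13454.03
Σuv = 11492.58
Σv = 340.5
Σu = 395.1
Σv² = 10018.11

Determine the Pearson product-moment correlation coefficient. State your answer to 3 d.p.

0.707

r = (nΣuv − ΣuΣv) / √[(nΣu² − (Σu)²)(nΣv² − (Σv)²)]
Numerator: 12×11492.58 − 395.1×340.5 = 3379.41
Denominator: √[(161448.36 − 156104.01)(120217.32 − 115940.25)] = √[5344.35 × 4277.07] = 4781.0207
r = 3379.41 / 4781.0207 ≈ 0.707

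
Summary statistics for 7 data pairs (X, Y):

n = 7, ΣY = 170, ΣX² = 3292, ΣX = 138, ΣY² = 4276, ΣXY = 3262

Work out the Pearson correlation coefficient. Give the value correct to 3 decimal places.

-0.308

r = (nΣXY − ΣXΣY) / √[(nΣX² − (ΣX)²)(nΣY² − (ΣY)²)]
Numerator: 7×3262 − 138×170 = -626
Denominator: √[(23044 − 19044)(29932 − 28900)] = √[4000 × 1032] = 2031.7480
r = -626 / 2031.7480 ≈ -0.308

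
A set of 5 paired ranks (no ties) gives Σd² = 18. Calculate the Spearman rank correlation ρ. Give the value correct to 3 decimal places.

0.100

ρ = 1 − 6Σd² / [n(n²−1)] = 1 − 6×18 / (5×24)
  = 1 − 108/120 = 1 − 0.9000 ≈ 0.100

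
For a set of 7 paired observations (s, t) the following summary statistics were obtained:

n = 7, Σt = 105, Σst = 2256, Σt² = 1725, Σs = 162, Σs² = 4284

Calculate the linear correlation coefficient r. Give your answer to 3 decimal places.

-0.614

r = (nΣst − ΣsΣt) / √[(nΣs² − (Σs)²)(nΣt² − (Σt)²)]
Numerator: 7×2256 − 162×105 = -1218
Denominator: √[(29988 − 26244)(12075 − 11025)] = √[3744 × 1050] = 1982.7254
r = -1218 / 1982.7254 ≈ -0.614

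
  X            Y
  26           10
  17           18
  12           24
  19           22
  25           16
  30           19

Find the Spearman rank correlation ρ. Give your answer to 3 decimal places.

-0.543

Rank X: 5, 2, 1, 3, 4, 6
Rank Y: 1, 3, 6, 5, 2, 4
d = rank(X) − rank(Y): 4, -1, -5, -2, 2, 2; Σd² = 54
ρ = 1 − 6Σd² / [n(n²−1)] = 1 − 6×54 / (6×35) = 1 − 324/210 ≈ -0.543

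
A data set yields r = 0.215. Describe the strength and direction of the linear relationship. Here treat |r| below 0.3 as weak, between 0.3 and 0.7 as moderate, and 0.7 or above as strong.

weak positive

r = 0.215 > 0 so the relationship is positive.
|r| = 0.215, which falls in the weak range.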